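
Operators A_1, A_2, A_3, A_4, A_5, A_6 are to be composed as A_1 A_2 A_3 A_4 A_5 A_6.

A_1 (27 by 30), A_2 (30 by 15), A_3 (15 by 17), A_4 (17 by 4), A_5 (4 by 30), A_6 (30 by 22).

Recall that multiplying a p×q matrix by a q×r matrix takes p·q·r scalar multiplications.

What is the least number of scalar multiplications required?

11076

Adjacent pairs: A_1A_2 = 27·30·15 = 12150; A_2A_3 = 30·15·17 = 7650; A_3A_4 = 15·17·4 = 1020; A_4A_5 = 17·4·30 = 2040; A_5A_6 = 4·30·22 = 2640.
Length 3: A_1..A_3: k=1: 0+7650+27·30·17=21420; k=2: 12150+0+27·15·17=19035 → min 19035 | A_2..A_4: k=2: 0+1020+30·15·4=2820; k=3: 7650+0+30·17·4=9690 → min 2820 | A_3..A_5: k=3: 0+2040+15·17·30=9690; k=4: 1020+0+15·4·30=2820 → min 2820 | A_4..A_6: k=4: 0+2640+17·4·22=4136; k=5: 2040+0+17·30·22=13260 → min 4136.
Length 4: A_1..A_4: k=1: 0+2820+27·30·4=6060; k=2: 12150+1020+27·15·4=14790; k=3: 19035+0+27·17·4=20871 → min 6060 | A_2..A_5: k=2: 0+2820+30·15·30=16320; k=3: 7650+2040+30·17·30=24990; k=4: 2820+0+30·4·30=6420 → min 6420 | A_3..A_6: k=3: 0+4136+15·17·22=9746; k=4: 1020+2640+15·4·22=4980; k=5: 2820+0+15·30·22=12720 → min 4980.
Length 5: A_1..A_5: k=1: 0+6420+27·30·30=30720; k=2: 12150+2820+27·15·30=27120; k=3: 19035+2040+27·17·30=34845; k=4: 6060+0+27·4·30=9300 → min 9300 | A_2..A_6: k=2: 0+4980+30·15·22=14880; k=3: 7650+4136+30·17·22=23006; k=4: 2820+2640+30·4·22=8100; k=5: 6420+0+30·30·22=26220 → min 8100.
Length 6: A_1..A_6: k=1: 0+8100+27·30·22=25920; k=2: 12150+4980+27·15·22=26040; k=3: 19035+4136+27·17·22=33269; k=4: 6060+2640+27·4·22=11076; k=5: 9300+0+27·30·22=27120 → min 11076.
Optimal order: ((A_1 (A_2 (A_3 A_4))) (A_5 A_6)) with cost 11076.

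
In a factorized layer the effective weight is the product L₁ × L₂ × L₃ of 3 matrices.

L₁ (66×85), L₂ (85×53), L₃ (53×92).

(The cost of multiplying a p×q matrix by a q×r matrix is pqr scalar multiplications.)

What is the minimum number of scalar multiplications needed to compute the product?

Order (L₁ × (L₂ × L₃)): (L₂ × L₃): 85×53 by 53×92 → 85×92, cost 85·53·92 = 414460; (L₁ × (L₂ × L₃)): 66×85 by 85×92 → 66×92, cost 66·85·92 = 516120; cumulative 930580. Total 930580.
Order ((L₁ × L₂) × L₃): (L₁ × L₂): 66×85 by 85×53 → 66×53, cost 66·85·53 = 297330; ((L₁ × L₂) × L₃): 66×53 by 53×92 → 66×92, cost 66·53·92 = 321816; cumulative 619146. Total 619146.
Minimum: 619146.

619146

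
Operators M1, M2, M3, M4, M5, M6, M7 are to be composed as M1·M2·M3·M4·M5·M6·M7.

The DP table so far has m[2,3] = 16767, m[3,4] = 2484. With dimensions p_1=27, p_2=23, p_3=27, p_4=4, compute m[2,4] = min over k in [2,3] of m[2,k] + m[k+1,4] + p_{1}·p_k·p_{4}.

m[2,4] = min over k∈[2,3] of m[2,k]+m[k+1,4]+p_{1}·p_k·p_{4}.
k=2: 0 + 2484 + 27·23·4 = 4968; k=3: 16767 + 0 + 27·27·4 = 19683.
Minimum: 4968 at k=2.

4968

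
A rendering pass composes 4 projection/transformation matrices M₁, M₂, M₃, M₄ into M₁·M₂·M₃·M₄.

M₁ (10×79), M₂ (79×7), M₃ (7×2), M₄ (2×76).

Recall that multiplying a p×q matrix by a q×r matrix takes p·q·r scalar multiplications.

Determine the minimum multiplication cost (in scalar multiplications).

Adjacent pairs: M₁M₂ = 10·79·7 = 5530; M₂M₃ = 79·7·2 = 1106; M₃M₄ = 7·2·76 = 1064.
Length 3: M₁..M₃: k=1: 0+1106+10·79·2=2686; k=2: 5530+0+10·7·2=5670 → min 2686 | M₂..M₄: k=2: 0+1064+79·7·76=43092; k=3: 1106+0+79·2·76=13114 → min 13114.
Length 4: M₁..M₄: k=1: 0+13114+10·79·76=73154; k=2: 5530+1064+10·7·76=11914; k=3: 2686+0+10·2·76=4206 → min 4206.
Optimal order: ((M₁·(M₂·M₃))·M₄) with cost 4206.

4206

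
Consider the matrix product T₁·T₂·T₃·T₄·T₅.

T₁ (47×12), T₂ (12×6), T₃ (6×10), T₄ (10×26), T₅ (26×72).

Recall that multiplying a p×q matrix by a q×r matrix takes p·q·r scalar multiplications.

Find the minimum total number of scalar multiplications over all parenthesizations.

Adjacent pairs: T₁T₂ = 47·12·6 = 3384; T₂T₃ = 12·6·10 = 720; T₃T₄ = 6·10·26 = 1560; T₄T₅ = 10·26·72 = 18720.
Length 3: T₁..T₃: k=1: 0+720+47·12·10=6360; k=2: 3384+0+47·6·10=6204 → min 6204 | T₂..T₄: k=2: 0+1560+12·6·26=3432; k=3: 720+0+12·10·26=3840 → min 3432 | T₃..T₅: k=3: 0+18720+6·10·72=23040; k=4: 1560+0+6·26·72=12792 → min 12792.
Length 4: T₁..T₄: k=1: 0+3432+47·12·26=18096; k=2: 3384+1560+47·6·26=12276; k=3: 6204+0+47·10·26=18424 → min 12276 | T₂..T₅: k=2: 0+12792+12·6·72=17976; k=3: 720+18720+12·10·72=28080; k=4: 3432+0+12·26·72=25896 → min 17976.
Length 5: T₁..T₅: k=1: 0+17976+47·12·72=58584; k=2: 3384+12792+47·6·72=36480; k=3: 6204+18720+47·10·72=58764; k=4: 12276+0+47·26·72=100260 → min 36480.
Optimal order: ((T₁·T₂)·((T₃·T₄)·T₅)) with cost 36480.

36480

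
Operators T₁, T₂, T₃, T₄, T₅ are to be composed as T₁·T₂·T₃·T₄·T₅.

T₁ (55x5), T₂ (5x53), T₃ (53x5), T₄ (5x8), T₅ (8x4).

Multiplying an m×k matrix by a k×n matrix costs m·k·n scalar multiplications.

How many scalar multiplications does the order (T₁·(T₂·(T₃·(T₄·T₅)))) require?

3380

(T₄·T₅): 5×8 by 8×4 → 5×4, cost 5·8·4 = 160
(T₃·(T₄·T₅)): 53×5 by 5×4 → 53×4, cost 53·5·4 = 1060; cumulative 1220
(T₂·(T₃·(T₄·T₅))): 5×53 by 53×4 → 5×4, cost 5·53·4 = 1060; cumulative 2280
(T₁·(T₂·(T₃·(T₄·T₅)))): 55×5 by 5×4 → 55×4, cost 55·5·4 = 1100; cumulative 3380
Total: 3380 scalar multiplications.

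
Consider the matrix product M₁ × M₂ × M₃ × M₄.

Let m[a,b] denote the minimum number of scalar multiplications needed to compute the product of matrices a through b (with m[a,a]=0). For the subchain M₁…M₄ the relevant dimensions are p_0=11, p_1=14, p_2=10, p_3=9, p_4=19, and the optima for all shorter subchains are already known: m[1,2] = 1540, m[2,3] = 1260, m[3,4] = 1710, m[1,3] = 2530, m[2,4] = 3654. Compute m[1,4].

4411

m[1,4] = min over k∈[1,3] of m[1,k]+m[k+1,4]+p_{0}·p_k·p_{4}.
k=1: 0 + 3654 + 11·14·19 = 6580; k=2: 1540 + 1710 + 11·10·19 = 5340; k=3: 2530 + 0 + 11·9·19 = 4411.
Minimum: 4411 at k=3.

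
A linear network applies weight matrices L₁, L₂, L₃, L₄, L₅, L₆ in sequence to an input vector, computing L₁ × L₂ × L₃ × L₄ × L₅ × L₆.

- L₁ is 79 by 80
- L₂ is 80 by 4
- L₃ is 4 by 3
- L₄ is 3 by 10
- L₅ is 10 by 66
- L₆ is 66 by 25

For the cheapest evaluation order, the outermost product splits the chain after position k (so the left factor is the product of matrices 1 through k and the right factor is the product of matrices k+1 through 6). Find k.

Adjacent pairs: L₁L₂ = 79·80·4 = 25280; L₂L₃ = 80·4·3 = 960; L₃L₄ = 4·3·10 = 120; L₄L₅ = 3·10·66 = 1980; L₅L₆ = 10·66·25 = 16500.
Length 3: L₁..L₃: k=1: 0+960+79·80·3=19920; k=2: 25280+0+79·4·3=26228 → min 19920 | L₂..L₄: k=2: 0+120+80·4·10=3320; k=3: 960+0+80·3·10=3360 → min 3320 | L₃..L₅: k=3: 0+1980+4·3·66=2772; k=4: 120+0+4·10·66=2760 → min 2760 | L₄..L₆: k=4: 0+16500+3·10·25=17250; k=5: 1980+0+3·66·25=6930 → min 6930.
Length 4: L₁..L₄: k=1: 0+3320+79·80·10=66520; k=2: 25280+120+79·4·10=28560; k=3: 19920+0+79·3·10=22290 → min 22290 | L₂..L₅: k=2: 0+2760+80·4·66=23880; k=3: 960+1980+80·3·66=18780; k=4: 3320+0+80·10·66=56120 → min 18780 | L₃..L₆: k=3: 0+6930+4·3·25=7230; k=4: 120+16500+4·10·25=17620; k=5: 2760+0+4·66·25=9360 → min 7230.
Length 5: L₁..L₅: k=1: 0+18780+79·80·66=435900; k=2: 25280+2760+79·4·66=48896; k=3: 19920+1980+79·3·66=37542; k=4: 22290+0+79·10·66=74430 → min 37542 | L₂..L₆: k=2: 0+7230+80·4·25=15230; k=3: 960+6930+80·3·25=13890; k=4: 3320+16500+80·10·25=39820; k=5: 18780+0+80·66·25=150780 → min 13890.
Top-level splits: k=1: (L₁..L₁)·(L₂..L₆) → 0+13890+79·80·25 = 171890; k=2: (L₁..L₂)·(L₃..L₆) → 25280+7230+79·4·25 = 40410; k=3: (L₁..L₃)·(L₄..L₆) → 19920+6930+79·3·25 = 32775; k=4: (L₁..L₄)·(L₅..L₆) → 22290+16500+79·10·25 = 58540; k=5: (L₁..L₅)·(L₆..L₆) → 37542+0+79·66·25 = 167892.
Best split is after L₃, i.e. k = 3.

3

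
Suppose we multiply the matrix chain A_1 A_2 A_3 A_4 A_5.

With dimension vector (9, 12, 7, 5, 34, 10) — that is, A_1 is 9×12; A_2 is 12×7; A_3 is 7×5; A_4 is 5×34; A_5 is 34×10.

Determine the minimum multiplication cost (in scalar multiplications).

Adjacent pairs: A_1A_2 = 9·12·7 = 756; A_2A_3 = 12·7·5 = 420; A_3A_4 = 7·5·34 = 1190; A_4A_5 = 5·34·10 = 1700.
Length 3: A_1..A_3: k=1: 0+420+9·12·5=960; k=2: 756+0+9·7·5=1071 → min 960 | A_2..A_4: k=2: 0+1190+12·7·34=4046; k=3: 420+0+12·5·34=2460 → min 2460 | A_3..A_5: k=3: 0+1700+7·5·10=2050; k=4: 1190+0+7·34·10=3570 → min 2050.
Length 4: A_1..A_4: k=1: 0+2460+9·12·34=6132; k=2: 756+1190+9·7·34=4088; k=3: 960+0+9·5·34=2490 → min 2490 | A_2..A_5: k=2: 0+2050+12·7·10=2890; k=3: 420+1700+12·5·10=2720; k=4: 2460+0+12·34·10=6540 → min 2720.
Length 5: A_1..A_5: k=1: 0+2720+9·12·10=3800; k=2: 756+2050+9·7·10=3436; k=3: 960+1700+9·5·10=3110; k=4: 2490+0+9·34·10=5550 → min 3110.
Optimal order: ((A_1 (A_2 A_3)) (A_4 A_5)) with cost 3110.

3110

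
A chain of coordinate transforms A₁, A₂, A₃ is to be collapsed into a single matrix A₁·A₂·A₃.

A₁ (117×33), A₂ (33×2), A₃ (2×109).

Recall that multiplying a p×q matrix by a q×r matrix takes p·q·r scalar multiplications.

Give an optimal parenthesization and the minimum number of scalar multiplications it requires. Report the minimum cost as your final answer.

(A₁·(A₂·A₃)): cost 428043.
((A₁·A₂)·A₃): cost 33228.
Optimal: ((A₁·A₂)·A₃) with cost 33228.

33228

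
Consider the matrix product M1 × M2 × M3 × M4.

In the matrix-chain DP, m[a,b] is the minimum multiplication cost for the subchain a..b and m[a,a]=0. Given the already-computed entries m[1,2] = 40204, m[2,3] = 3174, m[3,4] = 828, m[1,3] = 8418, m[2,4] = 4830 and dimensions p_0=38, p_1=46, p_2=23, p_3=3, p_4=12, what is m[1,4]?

m[1,4] = min over k∈[1,3] of m[1,k]+m[k+1,4]+p_{0}·p_k·p_{4}.
k=1: 0 + 4830 + 38·46·12 = 25806; k=2: 40204 + 828 + 38·23·12 = 51520; k=3: 8418 + 0 + 38·3·12 = 9786.
Minimum: 9786 at k=3.

9786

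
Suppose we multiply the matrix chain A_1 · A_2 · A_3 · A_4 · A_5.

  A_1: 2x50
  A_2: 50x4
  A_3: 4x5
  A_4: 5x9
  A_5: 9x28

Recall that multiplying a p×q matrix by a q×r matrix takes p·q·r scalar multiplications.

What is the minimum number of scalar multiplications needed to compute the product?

1034

Adjacent pairs: A_1A_2 = 2·50·4 = 400; A_2A_3 = 50·4·5 = 1000; A_3A_4 = 4·5·9 = 180; A_4A_5 = 5·9·28 = 1260.
Length 3: A_1..A_3: k=1: 0+1000+2·50·5=1500; k=2: 400+0+2·4·5=440 → min 440 | A_2..A_4: k=2: 0+180+50·4·9=1980; k=3: 1000+0+50·5·9=3250 → min 1980 | A_3..A_5: k=3: 0+1260+4·5·28=1820; k=4: 180+0+4·9·28=1188 → min 1188.
Length 4: A_1..A_4: k=1: 0+1980+2·50·9=2880; k=2: 400+180+2·4·9=652; k=3: 440+0+2·5·9=530 → min 530 | A_2..A_5: k=2: 0+1188+50·4·28=6788; k=3: 1000+1260+50·5·28=9260; k=4: 1980+0+50·9·28=14580 → min 6788.
Length 5: A_1..A_5: k=1: 0+6788+2·50·28=9588; k=2: 400+1188+2·4·28=1812; k=3: 440+1260+2·5·28=1980; k=4: 530+0+2·9·28=1034 → min 1034.
Optimal order: ((((A_1 · A_2) · A_3) · A_4) · A_5) with cost 1034.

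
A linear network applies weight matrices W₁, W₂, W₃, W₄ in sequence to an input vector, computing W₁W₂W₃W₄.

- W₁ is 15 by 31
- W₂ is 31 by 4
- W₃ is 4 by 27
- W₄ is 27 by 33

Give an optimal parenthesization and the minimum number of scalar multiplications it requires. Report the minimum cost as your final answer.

7404

Adjacent pairs: W₁W₂ = 15·31·4 = 1860; W₂W₃ = 31·4·27 = 3348; W₃W₄ = 4·27·33 = 3564.
Length 3: W₁..W₃: k=1: 0+3348+15·31·27=15903; k=2: 1860+0+15·4·27=3480 → min 3480 | W₂..W₄: k=2: 0+3564+31·4·33=7656; k=3: 3348+0+31·27·33=30969 → min 7656.
Length 4: W₁..W₄: k=1: 0+7656+15·31·33=23001; k=2: 1860+3564+15·4·33=7404; k=3: 3480+0+15·27·33=16845 → min 7404.
Optimal parenthesization: ((W₁W₂)(W₃W₄)) with cost 7404.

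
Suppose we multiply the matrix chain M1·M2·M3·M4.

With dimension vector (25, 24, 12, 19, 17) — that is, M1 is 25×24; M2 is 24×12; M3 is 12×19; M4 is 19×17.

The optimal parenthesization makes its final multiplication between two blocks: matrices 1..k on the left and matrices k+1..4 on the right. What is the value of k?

Adjacent pairs: M1M2 = 25·24·12 = 7200; M2M3 = 24·12·19 = 5472; M3M4 = 12·19·17 = 3876.
Length 3: M1..M3: k=1: 0+5472+25·24·19=16872; k=2: 7200+0+25·12·19=12900 → min 12900 | M2..M4: k=2: 0+3876+24·12·17=8772; k=3: 5472+0+24·19·17=13224 → min 8772.
Top-level splits: k=1: (M1..M1)·(M2..M4) → 0+8772+25·24·17 = 18972; k=2: (M1..M2)·(M3..M4) → 7200+3876+25·12·17 = 16176; k=3: (M1..M3)·(M4..M4) → 12900+0+25·19·17 = 20975.
Best split is after M2, i.e. k = 2.

2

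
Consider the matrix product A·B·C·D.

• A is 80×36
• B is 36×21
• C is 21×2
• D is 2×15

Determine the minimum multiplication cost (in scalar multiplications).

9672

Adjacent pairs: AB = 80·36·21 = 60480; BC = 36·21·2 = 1512; CD = 21·2·15 = 630.
Length 3: A..C: k=1: 0+1512+80·36·2=7272; k=2: 60480+0+80·21·2=63840 → min 7272 | B..D: k=2: 0+630+36·21·15=11970; k=3: 1512+0+36·2·15=2592 → min 2592.
Length 4: A..D: k=1: 0+2592+80·36·15=45792; k=2: 60480+630+80·21·15=86310; k=3: 7272+0+80·2·15=9672 → min 9672.
Optimal order: ((A·(B·C))·D) with cost 9672.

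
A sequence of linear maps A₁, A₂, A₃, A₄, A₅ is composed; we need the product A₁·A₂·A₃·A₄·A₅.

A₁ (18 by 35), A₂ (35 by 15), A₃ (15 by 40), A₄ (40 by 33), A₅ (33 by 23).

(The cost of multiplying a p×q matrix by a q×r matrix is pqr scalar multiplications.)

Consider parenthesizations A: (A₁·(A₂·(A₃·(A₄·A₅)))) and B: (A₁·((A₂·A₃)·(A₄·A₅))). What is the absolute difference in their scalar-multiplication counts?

27325

Order A = (A₁·(A₂·(A₃·(A₄·A₅)))): (A₄·A₅): 40×33 by 33×23 → 40×23, cost 40·33·23 = 30360; (A₃·(A₄·A₅)): 15×40 by 40×23 → 15×23, cost 15·40·23 = 13800; cumulative 44160; (A₂·(A₃·(A₄·A₅))): 35×15 by 15×23 → 35×23, cost 35·15·23 = 12075; cumulative 56235; (A₁·(A₂·(A₃·(A₄·A₅)))): 18×35 by 35×23 → 18×23, cost 18·35·23 = 14490; cumulative 70725. Total 70725.
Order B = (A₁·((A₂·A₃)·(A₄·A₅))): (A₂·A₃): 35×15 by 15×40 → 35×40, cost 35·15·40 = 21000; (A₄·A₅): 40×33 by 33×23 → 40×23, cost 40·33·23 = 30360; ((A₂·A₃)·(A₄·A₅)): 35×40 by 40×23 → 35×23, cost 35·40·23 = 32200; cumulative 83560; (A₁·((A₂·A₃)·(A₄·A₅))): 18×35 by 35×23 → 18×23, cost 18·35·23 = 14490; cumulative 98050. Total 98050.
Difference: |70725 − 98050| = 27325.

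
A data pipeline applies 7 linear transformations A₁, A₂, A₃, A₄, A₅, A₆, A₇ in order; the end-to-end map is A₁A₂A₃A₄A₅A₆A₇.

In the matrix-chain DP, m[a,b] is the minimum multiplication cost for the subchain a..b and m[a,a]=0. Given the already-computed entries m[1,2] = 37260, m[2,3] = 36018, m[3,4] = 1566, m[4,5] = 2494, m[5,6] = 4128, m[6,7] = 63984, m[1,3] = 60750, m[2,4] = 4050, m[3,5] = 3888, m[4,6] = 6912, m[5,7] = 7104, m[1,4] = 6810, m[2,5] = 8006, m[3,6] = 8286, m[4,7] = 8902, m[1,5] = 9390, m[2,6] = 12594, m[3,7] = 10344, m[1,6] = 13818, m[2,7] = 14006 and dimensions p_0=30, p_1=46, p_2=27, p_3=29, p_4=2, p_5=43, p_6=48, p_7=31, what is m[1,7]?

15774

m[1,7] = min over k∈[1,6] of m[1,k]+m[k+1,7]+p_{0}·p_k·p_{7}.
k=1: 0 + 14006 + 30·46·31 = 56786; k=2: 37260 + 10344 + 30·27·31 = 72714; k=3: 60750 + 8902 + 30·29·31 = 96622; k=4: 6810 + 7104 + 30·2·31 = 15774; k=5: 9390 + 63984 + 30·43·31 = 113364; k=6: 13818 + 0 + 30·48·31 = 58458.
Minimum: 15774 at k=4.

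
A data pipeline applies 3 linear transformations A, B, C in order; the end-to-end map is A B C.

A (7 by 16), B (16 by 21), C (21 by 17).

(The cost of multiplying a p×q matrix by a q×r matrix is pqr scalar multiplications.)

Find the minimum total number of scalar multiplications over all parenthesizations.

Order (A (B C)): (B C): 16×21 by 21×17 → 16×17, cost 16·21·17 = 5712; (A (B C)): 7×16 by 16×17 → 7×17, cost 7·16·17 = 1904; cumulative 7616. Total 7616.
Order ((A B) C): (A B): 7×16 by 16×21 → 7×21, cost 7·16·21 = 2352; ((A B) C): 7×21 by 21×17 → 7×17, cost 7·21·17 = 2499; cumulative 4851. Total 4851.
Minimum: 4851.

4851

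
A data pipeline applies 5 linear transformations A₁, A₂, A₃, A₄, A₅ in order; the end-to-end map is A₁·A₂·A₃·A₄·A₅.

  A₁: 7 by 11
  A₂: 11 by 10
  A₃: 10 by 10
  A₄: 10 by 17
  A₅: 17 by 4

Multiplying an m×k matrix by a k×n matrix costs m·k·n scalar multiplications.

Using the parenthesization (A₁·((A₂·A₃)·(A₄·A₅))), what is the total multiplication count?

(A₂·A₃): 11×10 by 10×10 → 11×10, cost 11·10·10 = 1100
(A₄·A₅): 10×17 by 17×4 → 10×4, cost 10·17·4 = 680
((A₂·A₃)·(A₄·A₅)): 11×10 by 10×4 → 11×4, cost 11·10·4 = 440; cumulative 2220
(A₁·((A₂·A₃)·(A₄·A₅))): 7×11 by 11×4 → 7×4, cost 7·11·4 = 308; cumulative 2528
Total: 2528 scalar multiplications.

2528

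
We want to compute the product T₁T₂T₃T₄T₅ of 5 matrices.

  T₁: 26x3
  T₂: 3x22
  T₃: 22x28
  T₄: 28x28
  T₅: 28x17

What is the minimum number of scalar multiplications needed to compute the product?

Adjacent pairs: T₁T₂ = 26·3·22 = 1716; T₂T₃ = 3·22·28 = 1848; T₃T₄ = 22·28·28 = 17248; T₄T₅ = 28·28·17 = 13328.
Length 3: T₁..T₃: k=1: 0+1848+26·3·28=4032; k=2: 1716+0+26·22·28=17732 → min 4032 | T₂..T₄: k=2: 0+17248+3·22·28=19096; k=3: 1848+0+3·28·28=4200 → min 4200 | T₃..T₅: k=3: 0+13328+22·28·17=23800; k=4: 17248+0+22·28·17=27720 → min 23800.
Length 4: T₁..T₄: k=1: 0+4200+26·3·28=6384; k=2: 1716+17248+26·22·28=34980; k=3: 4032+0+26·28·28=24416 → min 6384 | T₂..T₅: k=2: 0+23800+3·22·17=24922; k=3: 1848+13328+3·28·17=16604; k=4: 4200+0+3·28·17=5628 → min 5628.
Length 5: T₁..T₅: k=1: 0+5628+26·3·17=6954; k=2: 1716+23800+26·22·17=35240; k=3: 4032+13328+26·28·17=29736; k=4: 6384+0+26·28·17=18760 → min 6954.
Optimal order: (T₁(((T₂T₃)T₄)T₅)) with cost 6954.

6954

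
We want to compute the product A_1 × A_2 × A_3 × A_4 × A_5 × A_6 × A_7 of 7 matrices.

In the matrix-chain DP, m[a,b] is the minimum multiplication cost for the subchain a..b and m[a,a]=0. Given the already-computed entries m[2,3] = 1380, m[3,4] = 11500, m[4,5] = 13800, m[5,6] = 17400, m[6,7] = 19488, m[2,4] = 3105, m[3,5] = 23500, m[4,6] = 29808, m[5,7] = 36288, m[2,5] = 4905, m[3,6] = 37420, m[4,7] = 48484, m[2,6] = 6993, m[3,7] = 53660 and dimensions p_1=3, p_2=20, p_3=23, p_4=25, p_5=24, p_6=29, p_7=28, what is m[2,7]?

m[2,7] = min over k∈[2,6] of m[2,k]+m[k+1,7]+p_{1}·p_k·p_{7}.
k=2: 0 + 53660 + 3·20·28 = 55340; k=3: 1380 + 48484 + 3·23·28 = 51796; k=4: 3105 + 36288 + 3·25·28 = 41493; k=5: 4905 + 19488 + 3·24·28 = 26409; k=6: 6993 + 0 + 3·29·28 = 9429.
Minimum: 9429 at k=6.

9429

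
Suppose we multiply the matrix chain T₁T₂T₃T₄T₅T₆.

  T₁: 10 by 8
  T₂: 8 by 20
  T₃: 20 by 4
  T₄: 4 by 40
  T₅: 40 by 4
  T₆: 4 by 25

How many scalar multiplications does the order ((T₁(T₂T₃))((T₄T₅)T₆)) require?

(T₂T₃): 8×20 by 20×4 → 8×4, cost 8·20·4 = 640
(T₁(T₂T₃)): 10×8 by 8×4 → 10×4, cost 10·8·4 = 320; cumulative 960
(T₄T₅): 4×40 by 40×4 → 4×4, cost 4·40·4 = 640
((T₄T₅)T₆): 4×4 by 4×25 → 4×25, cost 4·4·25 = 400; cumulative 1040
((T₁(T₂T₃))((T₄T₅)T₆)): 10×4 by 4×25 → 10×25, cost 10·4·25 = 1000; cumulative 3000
Total: 3000 scalar multiplications.

3000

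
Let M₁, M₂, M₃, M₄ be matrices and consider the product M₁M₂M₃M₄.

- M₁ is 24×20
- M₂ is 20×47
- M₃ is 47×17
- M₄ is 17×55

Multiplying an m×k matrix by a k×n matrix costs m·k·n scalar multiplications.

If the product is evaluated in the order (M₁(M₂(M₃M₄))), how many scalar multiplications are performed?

(M₃M₄): 47×17 by 17×55 → 47×55, cost 47·17·55 = 43945
(M₂(M₃M₄)): 20×47 by 47×55 → 20×55, cost 20·47·55 = 51700; cumulative 95645
(M₁(M₂(M₃M₄))): 24×20 by 20×55 → 24×55, cost 24·20·55 = 26400; cumulative 122045
Total: 122045 scalar multiplications.

122045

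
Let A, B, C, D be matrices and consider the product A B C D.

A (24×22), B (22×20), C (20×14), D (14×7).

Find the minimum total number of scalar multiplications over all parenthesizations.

8736

Adjacent pairs: AB = 24·22·20 = 10560; BC = 22·20·14 = 6160; CD = 20·14·7 = 1960.
Length 3: A..C: k=1: 0+6160+24·22·14=13552; k=2: 10560+0+24·20·14=17280 → min 13552 | B..D: k=2: 0+1960+22·20·7=5040; k=3: 6160+0+22·14·7=8316 → min 5040.
Length 4: A..D: k=1: 0+5040+24·22·7=8736; k=2: 10560+1960+24·20·7=15880; k=3: 13552+0+24·14·7=15904 → min 8736.
Optimal order: (A (B (C D))) with cost 8736.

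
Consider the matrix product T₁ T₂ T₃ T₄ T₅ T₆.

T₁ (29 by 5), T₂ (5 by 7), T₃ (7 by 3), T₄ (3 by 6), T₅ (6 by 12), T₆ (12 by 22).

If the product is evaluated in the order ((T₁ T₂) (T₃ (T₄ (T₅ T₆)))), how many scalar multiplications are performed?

7923

(T₁ T₂): 29×5 by 5×7 → 29×7, cost 29·5·7 = 1015
(T₅ T₆): 6×12 by 12×22 → 6×22, cost 6·12·22 = 1584
(T₄ (T₅ T₆)): 3×6 by 6×22 → 3×22, cost 3·6·22 = 396; cumulative 1980
(T₃ (T₄ (T₅ T₆))): 7×3 by 3×22 → 7×22, cost 7·3·22 = 462; cumulative 2442
((T₁ T₂) (T₃ (T₄ (T₅ T₆)))): 29×7 by 7×22 → 29×22, cost 29·7·22 = 4466; cumulative 7923
Total: 7923 scalar multiplications.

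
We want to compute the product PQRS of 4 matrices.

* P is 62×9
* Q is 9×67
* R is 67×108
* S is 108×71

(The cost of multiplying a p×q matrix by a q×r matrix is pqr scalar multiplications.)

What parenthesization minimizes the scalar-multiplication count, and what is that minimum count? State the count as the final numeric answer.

Adjacent pairs: PQ = 62·9·67 = 37386; QR = 9·67·108 = 65124; RS = 67·108·71 = 513756.
Length 3: P..R: k=1: 0+65124+62·9·108=125388; k=2: 37386+0+62·67·108=486018 → min 125388 | Q..S: k=2: 0+513756+9·67·71=556569; k=3: 65124+0+9·108·71=134136 → min 134136.
Length 4: P..S: k=1: 0+134136+62·9·71=173754; k=2: 37386+513756+62·67·71=846076; k=3: 125388+0+62·108·71=600804 → min 173754.
Optimal parenthesization: (P((QR)S)) with cost 173754.

173754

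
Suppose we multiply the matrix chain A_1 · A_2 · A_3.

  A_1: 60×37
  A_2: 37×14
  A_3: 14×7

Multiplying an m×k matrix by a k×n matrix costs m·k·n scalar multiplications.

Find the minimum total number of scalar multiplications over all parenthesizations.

19166

Order (A_1 · (A_2 · A_3)): (A_2 · A_3): 37×14 by 14×7 → 37×7, cost 37·14·7 = 3626; (A_1 · (A_2 · A_3)): 60×37 by 37×7 → 60×7, cost 60·37·7 = 15540; cumulative 19166. Total 19166.
Order ((A_1 · A_2) · A_3): (A_1 · A_2): 60×37 by 37×14 → 60×14, cost 60·37·14 = 31080; ((A_1 · A_2) · A_3): 60×14 by 14×7 → 60×7, cost 60·14·7 = 5880; cumulative 36960. Total 36960.
Minimum: 19166.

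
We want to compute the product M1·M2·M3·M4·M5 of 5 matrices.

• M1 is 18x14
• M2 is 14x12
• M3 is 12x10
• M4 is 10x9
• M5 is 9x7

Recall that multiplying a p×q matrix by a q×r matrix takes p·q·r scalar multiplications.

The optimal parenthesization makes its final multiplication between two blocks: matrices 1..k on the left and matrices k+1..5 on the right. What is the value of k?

1

Adjacent pairs: M1M2 = 18·14·12 = 3024; M2M3 = 14·12·10 = 1680; M3M4 = 12·10·9 = 1080; M4M5 = 10·9·7 = 630.
Length 3: M1..M3: k=1: 0+1680+18·14·10=4200; k=2: 3024+0+18·12·10=5184 → min 4200 | M2..M4: k=2: 0+1080+14·12·9=2592; k=3: 1680+0+14·10·9=2940 → min 2592 | M3..M5: k=3: 0+630+12·10·7=1470; k=4: 1080+0+12·9·7=1836 → min 1470.
Length 4: M1..M4: k=1: 0+2592+18·14·9=4860; k=2: 3024+1080+18·12·9=6048; k=3: 4200+0+18·10·9=5820 → min 4860 | M2..M5: k=2: 0+1470+14·12·7=2646; k=3: 1680+630+14·10·7=3290; k=4: 2592+0+14·9·7=3474 → min 2646.
Top-level splits: k=1: (M1..M1)·(M2..M5) → 0+2646+18·14·7 = 4410; k=2: (M1..M2)·(M3..M5) → 3024+1470+18·12·7 = 6006; k=3: (M1..M3)·(M4..M5) → 4200+630+18·10·7 = 6090; k=4: (M1..M4)·(M5..M5) → 4860+0+18·9·7 = 5994.
Best split is after M1, i.e. k = 1.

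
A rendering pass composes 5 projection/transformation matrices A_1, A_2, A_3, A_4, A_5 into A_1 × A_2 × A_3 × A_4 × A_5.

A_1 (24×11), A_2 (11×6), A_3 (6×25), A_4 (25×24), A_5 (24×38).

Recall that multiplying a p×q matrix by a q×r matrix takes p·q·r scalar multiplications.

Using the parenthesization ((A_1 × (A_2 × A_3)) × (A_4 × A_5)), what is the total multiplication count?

(A_2 × A_3): 11×6 by 6×25 → 11×25, cost 11·6·25 = 1650
(A_1 × (A_2 × A_3)): 24×11 by 11×25 → 24×25, cost 24·11·25 = 6600; cumulative 8250
(A_4 × A_5): 25×24 by 24×38 → 25×38, cost 25·24·38 = 22800
((A_1 × (A_2 × A_3)) × (A_4 × A_5)): 24×25 by 25×38 → 24×38, cost 24·25·38 = 22800; cumulative 53850
Total: 53850 scalar multiplications.

53850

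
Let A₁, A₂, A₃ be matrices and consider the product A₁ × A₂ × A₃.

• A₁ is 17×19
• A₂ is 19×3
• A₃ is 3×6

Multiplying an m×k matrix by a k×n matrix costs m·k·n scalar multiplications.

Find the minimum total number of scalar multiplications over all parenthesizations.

1275

Order (A₁ × (A₂ × A₃)): (A₂ × A₃): 19×3 by 3×6 → 19×6, cost 19·3·6 = 342; (A₁ × (A₂ × A₃)): 17×19 by 19×6 → 17×6, cost 17·19·6 = 1938; cumulative 2280. Total 2280.
Order ((A₁ × A₂) × A₃): (A₁ × A₂): 17×19 by 19×3 → 17×3, cost 17·19·3 = 969; ((A₁ × A₂) × A₃): 17×3 by 3×6 → 17×6, cost 17·3·6 = 306; cumulative 1275. Total 1275.
Minimum: 1275.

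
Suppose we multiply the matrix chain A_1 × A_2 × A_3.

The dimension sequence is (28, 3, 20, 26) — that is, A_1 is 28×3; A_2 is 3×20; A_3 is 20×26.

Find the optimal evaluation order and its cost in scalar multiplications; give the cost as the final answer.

(A_1 × (A_2 × A_3)): cost 3744.
((A_1 × A_2) × A_3): cost 16240.
Optimal: (A_1 × (A_2 × A_3)) with cost 3744.

3744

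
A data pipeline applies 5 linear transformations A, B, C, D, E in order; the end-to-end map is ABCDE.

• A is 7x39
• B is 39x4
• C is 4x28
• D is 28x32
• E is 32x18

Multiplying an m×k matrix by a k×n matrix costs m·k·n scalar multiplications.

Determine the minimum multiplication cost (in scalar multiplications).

7484

Adjacent pairs: AB = 7·39·4 = 1092; BC = 39·4·28 = 4368; CD = 4·28·32 = 3584; DE = 28·32·18 = 16128.
Length 3: A..C: k=1: 0+4368+7·39·28=12012; k=2: 1092+0+7·4·28=1876 → min 1876 | B..D: k=2: 0+3584+39·4·32=8576; k=3: 4368+0+39·28·32=39312 → min 8576 | C..E: k=3: 0+16128+4·28·18=18144; k=4: 3584+0+4·32·18=5888 → min 5888.
Length 4: A..D: k=1: 0+8576+7·39·32=17312; k=2: 1092+3584+7·4·32=5572; k=3: 1876+0+7·28·32=8148 → min 5572 | B..E: k=2: 0+5888+39·4·18=8696; k=3: 4368+16128+39·28·18=40152; k=4: 8576+0+39·32·18=31040 → min 8696.
Length 5: A..E: k=1: 0+8696+7·39·18=13610; k=2: 1092+5888+7·4·18=7484; k=3: 1876+16128+7·28·18=21532; k=4: 5572+0+7·32·18=9604 → min 7484.
Optimal order: ((AB)((CD)E)) with cost 7484.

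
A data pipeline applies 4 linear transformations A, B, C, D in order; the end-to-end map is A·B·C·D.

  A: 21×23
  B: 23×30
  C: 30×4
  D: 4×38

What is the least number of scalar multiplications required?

7884

Adjacent pairs: AB = 21·23·30 = 14490; BC = 23·30·4 = 2760; CD = 30·4·38 = 4560.
Length 3: A..C: k=1: 0+2760+21·23·4=4692; k=2: 14490+0+21·30·4=17010 → min 4692 | B..D: k=2: 0+4560+23·30·38=30780; k=3: 2760+0+23·4·38=6256 → min 6256.
Length 4: A..D: k=1: 0+6256+21·23·38=24610; k=2: 14490+4560+21·30·38=42990; k=3: 4692+0+21·4·38=7884 → min 7884.
Optimal order: ((A·(B·C))·D) with cost 7884.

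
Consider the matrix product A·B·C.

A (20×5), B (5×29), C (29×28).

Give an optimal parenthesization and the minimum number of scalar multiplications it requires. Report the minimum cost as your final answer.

(A·(B·C)): cost 6860.
((A·B)·C): cost 19140.
Optimal: (A·(B·C)) with cost 6860.

6860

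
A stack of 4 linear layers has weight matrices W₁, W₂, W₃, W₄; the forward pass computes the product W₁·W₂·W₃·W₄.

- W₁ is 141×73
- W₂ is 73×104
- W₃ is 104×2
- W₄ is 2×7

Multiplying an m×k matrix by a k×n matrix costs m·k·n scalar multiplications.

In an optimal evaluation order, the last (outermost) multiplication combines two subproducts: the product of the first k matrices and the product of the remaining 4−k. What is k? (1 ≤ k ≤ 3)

3

Adjacent pairs: W₁W₂ = 141·73·104 = 1070472; W₂W₃ = 73·104·2 = 15184; W₃W₄ = 104·2·7 = 1456.
Length 3: W₁..W₃: k=1: 0+15184+141·73·2=35770; k=2: 1070472+0+141·104·2=1099800 → min 35770 | W₂..W₄: k=2: 0+1456+73·104·7=54600; k=3: 15184+0+73·2·7=16206 → min 16206.
Top-level splits: k=1: (W₁..W₁)·(W₂..W₄) → 0+16206+141·73·7 = 88257; k=2: (W₁..W₂)·(W₃..W₄) → 1070472+1456+141·104·7 = 1174576; k=3: (W₁..W₃)·(W₄..W₄) → 35770+0+141·2·7 = 37744.
Best split is after W₃, i.e. k = 3.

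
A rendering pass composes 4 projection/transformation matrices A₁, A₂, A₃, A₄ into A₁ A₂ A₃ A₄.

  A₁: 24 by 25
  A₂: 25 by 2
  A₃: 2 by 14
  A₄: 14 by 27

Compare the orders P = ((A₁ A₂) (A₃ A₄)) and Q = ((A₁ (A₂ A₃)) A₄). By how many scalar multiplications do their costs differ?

Order P = ((A₁ A₂) (A₃ A₄)): (A₁ A₂): 24×25 by 25×2 → 24×2, cost 24·25·2 = 1200; (A₃ A₄): 2×14 by 14×27 → 2×27, cost 2·14·27 = 756; ((A₁ A₂) (A₃ A₄)): 24×2 by 2×27 → 24×27, cost 24·2·27 = 1296; cumulative 3252. Total 3252.
Order Q = ((A₁ (A₂ A₃)) A₄): (A₂ A₃): 25×2 by 2×14 → 25×14, cost 25·2·14 = 700; (A₁ (A₂ A₃)): 24×25 by 25×14 → 24×14, cost 24·25·14 = 8400; cumulative 9100; ((A₁ (A₂ A₃)) A₄): 24×14 by 14×27 → 24×27, cost 24·14·27 = 9072; cumulative 18172. Total 18172.
Difference: |3252 − 18172| = 14920.

14920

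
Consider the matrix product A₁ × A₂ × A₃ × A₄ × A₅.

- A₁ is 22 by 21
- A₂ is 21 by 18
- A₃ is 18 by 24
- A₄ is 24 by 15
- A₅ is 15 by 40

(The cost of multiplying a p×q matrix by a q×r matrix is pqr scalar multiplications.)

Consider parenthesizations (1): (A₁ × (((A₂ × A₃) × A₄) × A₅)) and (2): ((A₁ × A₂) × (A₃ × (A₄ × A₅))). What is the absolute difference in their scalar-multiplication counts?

8124

Order (1) = (A₁ × (((A₂ × A₃) × A₄) × A₅)): (A₂ × A₃): 21×18 by 18×24 → 21×24, cost 21·18·24 = 9072; ((A₂ × A₃) × A₄): 21×24 by 24×15 → 21×15, cost 21·24·15 = 7560; cumulative 16632; (((A₂ × A₃) × A₄) × A₅): 21×15 by 15×40 → 21×40, cost 21·15·40 = 12600; cumulative 29232; (A₁ × (((A₂ × A₃) × A₄) × A₅)): 22×21 by 21×40 → 22×40, cost 22·21·40 = 18480; cumulative 47712. Total 47712.
Order (2) = ((A₁ × A₂) × (A₃ × (A₄ × A₅))): (A₁ × A₂): 22×21 by 21×18 → 22×18, cost 22·21·18 = 8316; (A₄ × A₅): 24×15 by 15×40 → 24×40, cost 24·15·40 = 14400; (A₃ × (A₄ × A₅)): 18×24 by 24×40 → 18×40, cost 18·24·40 = 17280; cumulative 31680; ((A₁ × A₂) × (A₃ × (A₄ × A₅))): 22×18 by 18×40 → 22×40, cost 22·18·40 = 15840; cumulative 55836. Total 55836.
Difference: |47712 − 55836| = 8124.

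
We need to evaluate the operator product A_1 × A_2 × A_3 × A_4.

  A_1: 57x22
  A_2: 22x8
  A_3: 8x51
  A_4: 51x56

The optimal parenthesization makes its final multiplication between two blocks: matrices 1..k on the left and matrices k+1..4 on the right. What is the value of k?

Adjacent pairs: A_1A_2 = 57·22·8 = 10032; A_2A_3 = 22·8·51 = 8976; A_3A_4 = 8·51·56 = 22848.
Length 3: A_1..A_3: k=1: 0+8976+57·22·51=72930; k=2: 10032+0+57·8·51=33288 → min 33288 | A_2..A_4: k=2: 0+22848+22·8·56=32704; k=3: 8976+0+22·51·56=71808 → min 32704.
Top-level splits: k=1: (A_1..A_1)·(A_2..A_4) → 0+32704+57·22·56 = 102928; k=2: (A_1..A_2)·(A_3..A_4) → 10032+22848+57·8·56 = 58416; k=3: (A_1..A_3)·(A_4..A_4) → 33288+0+57·51·56 = 196080.
Best split is after A_2, i.e. k = 2.

2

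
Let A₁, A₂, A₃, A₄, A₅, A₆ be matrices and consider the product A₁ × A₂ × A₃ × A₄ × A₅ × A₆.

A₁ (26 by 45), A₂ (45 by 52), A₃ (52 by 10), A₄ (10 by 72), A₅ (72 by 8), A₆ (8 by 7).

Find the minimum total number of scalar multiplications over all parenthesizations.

Adjacent pairs: A₁A₂ = 26·45·52 = 60840; A₂A₃ = 45·52·10 = 23400; A₃A₄ = 52·10·72 = 37440; A₄A₅ = 10·72·8 = 5760; A₅A₆ = 72·8·7 = 4032.
Length 3: A₁..A₃: k=1: 0+23400+26·45·10=35100; k=2: 60840+0+26·52·10=74360 → min 35100 | A₂..A₄: k=2: 0+37440+45·52·72=205920; k=3: 23400+0+45·10·72=55800 → min 55800 | A₃..A₅: k=3: 0+5760+52·10·8=9920; k=4: 37440+0+52·72·8=67392 → min 9920 | A₄..A₆: k=4: 0+4032+10·72·7=9072; k=5: 5760+0+10·8·7=6320 → min 6320.
Length 4: A₁..A₄: k=1: 0+55800+26·45·72=140040; k=2: 60840+37440+26·52·72=195624; k=3: 35100+0+26·10·72=53820 → min 53820 | A₂..A₅: k=2: 0+9920+45·52·8=28640; k=3: 23400+5760+45·10·8=32760; k=4: 55800+0+45·72·8=81720 → min 28640 | A₃..A₆: k=3: 0+6320+52·10·7=9960; k=4: 37440+4032+52·72·7=67680; k=5: 9920+0+52·8·7=12832 → min 9960.
Length 5: A₁..A₅: k=1: 0+28640+26·45·8=38000; k=2: 60840+9920+26·52·8=81576; k=3: 35100+5760+26·10·8=42940; k=4: 53820+0+26·72·8=68796 → min 38000 | A₂..A₆: k=2: 0+9960+45·52·7=26340; k=3: 23400+6320+45·10·7=32870; k=4: 55800+4032+45·72·7=82512; k=5: 28640+0+45·8·7=31160 → min 26340.
Length 6: A₁..A₆: k=1: 0+26340+26·45·7=34530; k=2: 60840+9960+26·52·7=80264; k=3: 35100+6320+26·10·7=43240; k=4: 53820+4032+26·72·7=70956; k=5: 38000+0+26·8·7=39456 → min 34530.
Optimal order: (A₁ × (A₂ × (A₃ × ((A₄ × A₅) × A₆)))) with cost 34530.

34530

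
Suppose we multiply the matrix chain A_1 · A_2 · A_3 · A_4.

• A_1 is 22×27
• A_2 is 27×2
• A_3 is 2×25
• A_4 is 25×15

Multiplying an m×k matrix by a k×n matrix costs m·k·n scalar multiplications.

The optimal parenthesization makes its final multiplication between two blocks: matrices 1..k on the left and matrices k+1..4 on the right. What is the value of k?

Adjacent pairs: A_1A_2 = 22·27·2 = 1188; A_2A_3 = 27·2·25 = 1350; A_3A_4 = 2·25·15 = 750.
Length 3: A_1..A_3: k=1: 0+1350+22·27·25=16200; k=2: 1188+0+22·2·25=2288 → min 2288 | A_2..A_4: k=2: 0+750+27·2·15=1560; k=3: 1350+0+27·25·15=11475 → min 1560.
Top-level splits: k=1: (A_1..A_1)·(A_2..A_4) → 0+1560+22·27·15 = 10470; k=2: (A_1..A_2)·(A_3..A_4) → 1188+750+22·2·15 = 2598; k=3: (A_1..A_3)·(A_4..A_4) → 2288+0+22·25·15 = 10538.
Best split is after A_2, i.e. k = 2.

2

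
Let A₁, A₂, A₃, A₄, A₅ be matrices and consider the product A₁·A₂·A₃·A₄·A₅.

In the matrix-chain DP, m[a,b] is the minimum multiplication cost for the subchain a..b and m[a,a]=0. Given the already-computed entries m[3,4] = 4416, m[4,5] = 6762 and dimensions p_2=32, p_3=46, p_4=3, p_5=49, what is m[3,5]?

9120

m[3,5] = min over k∈[3,4] of m[3,k]+m[k+1,5]+p_{2}·p_k·p_{5}.
k=3: 0 + 6762 + 32·46·49 = 78890; k=4: 4416 + 0 + 32·3·49 = 9120.
Minimum: 9120 at k=4.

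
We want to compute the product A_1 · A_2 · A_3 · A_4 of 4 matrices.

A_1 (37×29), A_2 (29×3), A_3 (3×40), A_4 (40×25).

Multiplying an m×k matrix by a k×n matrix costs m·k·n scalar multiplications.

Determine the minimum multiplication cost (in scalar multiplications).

Adjacent pairs: A_1A_2 = 37·29·3 = 3219; A_2A_3 = 29·3·40 = 3480; A_3A_4 = 3·40·25 = 3000.
Length 3: A_1..A_3: k=1: 0+3480+37·29·40=46400; k=2: 3219+0+37·3·40=7659 → min 7659 | A_2..A_4: k=2: 0+3000+29·3·25=5175; k=3: 3480+0+29·40·25=32480 → min 5175.
Length 4: A_1..A_4: k=1: 0+5175+37·29·25=32000; k=2: 3219+3000+37·3·25=8994; k=3: 7659+0+37·40·25=44659 → min 8994.
Optimal order: ((A_1 · A_2) · (A_3 · A_4)) with cost 8994.

8994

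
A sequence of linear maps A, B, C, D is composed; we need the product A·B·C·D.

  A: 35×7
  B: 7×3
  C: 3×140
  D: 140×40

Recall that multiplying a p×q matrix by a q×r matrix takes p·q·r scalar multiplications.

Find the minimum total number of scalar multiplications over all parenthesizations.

Adjacent pairs: AB = 35·7·3 = 735; BC = 7·3·140 = 2940; CD = 3·140·40 = 16800.
Length 3: A..C: k=1: 0+2940+35·7·140=37240; k=2: 735+0+35·3·140=15435 → min 15435 | B..D: k=2: 0+16800+7·3·40=17640; k=3: 2940+0+7·140·40=42140 → min 17640.
Length 4: A..D: k=1: 0+17640+35·7·40=27440; k=2: 735+16800+35·3·40=21735; k=3: 15435+0+35·140·40=211435 → min 21735.
Optimal order: ((A·B)·(C·D)) with cost 21735.

21735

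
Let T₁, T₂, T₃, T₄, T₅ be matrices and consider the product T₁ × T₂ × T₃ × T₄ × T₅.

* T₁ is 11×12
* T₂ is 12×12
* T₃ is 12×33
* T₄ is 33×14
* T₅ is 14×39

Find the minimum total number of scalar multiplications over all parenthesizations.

14982

Adjacent pairs: T₁T₂ = 11·12·12 = 1584; T₂T₃ = 12·12·33 = 4752; T₃T₄ = 12·33·14 = 5544; T₄T₅ = 33·14·39 = 18018.
Length 3: T₁..T₃: k=1: 0+4752+11·12·33=9108; k=2: 1584+0+11·12·33=5940 → min 5940 | T₂..T₄: k=2: 0+5544+12·12·14=7560; k=3: 4752+0+12·33·14=10296 → min 7560 | T₃..T₅: k=3: 0+18018+12·33·39=33462; k=4: 5544+0+12·14·39=12096 → min 12096.
Length 4: T₁..T₄: k=1: 0+7560+11·12·14=9408; k=2: 1584+5544+11·12·14=8976; k=3: 5940+0+11·33·14=11022 → min 8976 | T₂..T₅: k=2: 0+12096+12·12·39=17712; k=3: 4752+18018+12·33·39=38214; k=4: 7560+0+12·14·39=14112 → min 14112.
Length 5: T₁..T₅: k=1: 0+14112+11·12·39=19260; k=2: 1584+12096+11·12·39=18828; k=3: 5940+18018+11·33·39=38115; k=4: 8976+0+11·14·39=14982 → min 14982.
Optimal order: (((T₁ × T₂) × (T₃ × T₄)) × T₅) with cost 14982.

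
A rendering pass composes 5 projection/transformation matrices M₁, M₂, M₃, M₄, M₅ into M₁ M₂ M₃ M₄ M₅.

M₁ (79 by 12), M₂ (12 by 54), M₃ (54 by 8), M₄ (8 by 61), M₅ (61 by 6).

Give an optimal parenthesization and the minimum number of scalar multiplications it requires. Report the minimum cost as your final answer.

14376

Adjacent pairs: M₁M₂ = 79·12·54 = 51192; M₂M₃ = 12·54·8 = 5184; M₃M₄ = 54·8·61 = 26352; M₄M₅ = 8·61·6 = 2928.
Length 3: M₁..M₃: k=1: 0+5184+79·12·8=12768; k=2: 51192+0+79·54·8=85320 → min 12768 | M₂..M₄: k=2: 0+26352+12·54·61=65880; k=3: 5184+0+12·8·61=11040 → min 11040 | M₃..M₅: k=3: 0+2928+54·8·6=5520; k=4: 26352+0+54·61·6=46116 → min 5520.
Length 4: M₁..M₄: k=1: 0+11040+79·12·61=68868; k=2: 51192+26352+79·54·61=337770; k=3: 12768+0+79·8·61=51320 → min 51320 | M₂..M₅: k=2: 0+5520+12·54·6=9408; k=3: 5184+2928+12·8·6=8688; k=4: 11040+0+12·61·6=15432 → min 8688.
Length 5: M₁..M₅: k=1: 0+8688+79·12·6=14376; k=2: 51192+5520+79·54·6=82308; k=3: 12768+2928+79·8·6=19488; k=4: 51320+0+79·61·6=80234 → min 14376.
Optimal parenthesization: (M₁ ((M₂ M₃) (M₄ M₅))) with cost 14376.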